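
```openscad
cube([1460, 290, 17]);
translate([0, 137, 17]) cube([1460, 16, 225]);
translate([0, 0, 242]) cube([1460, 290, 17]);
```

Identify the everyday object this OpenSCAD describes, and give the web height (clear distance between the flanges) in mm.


An I-beam. The web height is 225 mm.

Two wide flanges with a thin centred web — an I-beam. Overall 259 mm minus two 17 mm flanges gives a web of 259 − 2·17 = 225 mm.


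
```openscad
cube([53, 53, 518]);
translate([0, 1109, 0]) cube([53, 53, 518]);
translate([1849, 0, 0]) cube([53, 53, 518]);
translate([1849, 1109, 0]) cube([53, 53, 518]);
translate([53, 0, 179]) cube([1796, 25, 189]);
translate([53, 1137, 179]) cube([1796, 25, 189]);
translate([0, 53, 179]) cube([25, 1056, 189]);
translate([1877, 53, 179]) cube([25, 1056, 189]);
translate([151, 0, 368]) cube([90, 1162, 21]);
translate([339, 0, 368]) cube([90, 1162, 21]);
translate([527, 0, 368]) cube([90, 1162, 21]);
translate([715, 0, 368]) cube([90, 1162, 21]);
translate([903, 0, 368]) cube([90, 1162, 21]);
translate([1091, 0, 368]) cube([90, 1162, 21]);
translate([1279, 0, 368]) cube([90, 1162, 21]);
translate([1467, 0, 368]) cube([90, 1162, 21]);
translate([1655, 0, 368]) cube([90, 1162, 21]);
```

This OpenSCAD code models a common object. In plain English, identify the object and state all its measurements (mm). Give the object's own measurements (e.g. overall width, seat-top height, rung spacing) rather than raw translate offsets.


A bed frame 1902 mm long (x) by 1162 mm wide (y). Four 53×53 mm corner posts, 518 mm tall, at the corners of the footprint. Four rails of 25 mm thickness and 189 mm height run between adjacent posts with their undersides at z = 179 mm, their outer faces flush with the outside of the frame (the two x-running rails run between the posts' inner faces; the two y-running rails run between the posts' inner faces). 9 slats, each 90 mm wide (x) and 21 mm thick, lie across the top of the two x-running rails, running the full 1162 mm width of the frame in y; along x they sit between the end posts with a 98 mm gap after the −x posts and between neighbouring slats, leaving 104 mm before the +x posts.


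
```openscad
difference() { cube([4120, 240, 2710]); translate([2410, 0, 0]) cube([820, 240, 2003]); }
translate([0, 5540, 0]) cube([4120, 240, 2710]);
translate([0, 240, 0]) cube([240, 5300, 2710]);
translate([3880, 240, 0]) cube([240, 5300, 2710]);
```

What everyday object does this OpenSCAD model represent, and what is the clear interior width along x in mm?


A single room. The interior width is 3640 mm.

Four walls enclosing a rectangle with a door in the front wall — a room. Outside width 4120 minus two 240 mm walls gives 3640 mm.


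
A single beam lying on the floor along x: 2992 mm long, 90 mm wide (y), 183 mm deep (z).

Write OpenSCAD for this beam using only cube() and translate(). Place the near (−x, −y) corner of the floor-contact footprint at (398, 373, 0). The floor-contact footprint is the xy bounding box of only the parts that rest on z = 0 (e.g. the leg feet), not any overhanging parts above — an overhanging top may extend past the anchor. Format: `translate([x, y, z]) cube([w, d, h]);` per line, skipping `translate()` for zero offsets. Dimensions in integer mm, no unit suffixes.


translate([398, 373, 0]) cube([2992, 90, 183]);


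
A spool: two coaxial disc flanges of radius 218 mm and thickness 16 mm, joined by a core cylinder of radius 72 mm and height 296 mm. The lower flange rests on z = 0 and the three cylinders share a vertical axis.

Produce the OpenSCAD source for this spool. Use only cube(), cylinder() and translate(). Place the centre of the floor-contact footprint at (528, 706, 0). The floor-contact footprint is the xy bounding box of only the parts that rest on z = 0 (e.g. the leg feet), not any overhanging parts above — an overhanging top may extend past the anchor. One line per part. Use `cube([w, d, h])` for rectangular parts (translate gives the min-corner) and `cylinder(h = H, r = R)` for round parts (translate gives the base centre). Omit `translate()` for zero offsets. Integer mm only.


translate([528, 706, 0]) cylinder(h = 16, r = 218);
translate([528, 706, 16]) cylinder(h = 296, r = 72);
translate([528, 706, 312]) cylinder(h = 16, r = 218);


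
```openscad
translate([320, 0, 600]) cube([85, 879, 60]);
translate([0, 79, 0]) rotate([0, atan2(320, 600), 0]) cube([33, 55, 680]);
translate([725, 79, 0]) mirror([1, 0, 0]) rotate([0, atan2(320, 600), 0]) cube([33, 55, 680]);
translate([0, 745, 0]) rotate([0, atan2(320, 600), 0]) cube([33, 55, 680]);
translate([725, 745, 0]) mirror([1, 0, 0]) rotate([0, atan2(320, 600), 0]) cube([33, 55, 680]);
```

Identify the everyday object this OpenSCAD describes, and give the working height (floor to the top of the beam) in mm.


A sawhorse. The overall height is 660 mm.

A beam across two mirrored pairs of raked legs — a sawhorse. The beam's underside is at z = 600 (matching the legs' vertical rise in atan2(320, 600)) and the beam is 60 mm tall, so its top is at 600 + 60 = 660 mm. The raked legs top out at the beam's underside, so that is the highest point.


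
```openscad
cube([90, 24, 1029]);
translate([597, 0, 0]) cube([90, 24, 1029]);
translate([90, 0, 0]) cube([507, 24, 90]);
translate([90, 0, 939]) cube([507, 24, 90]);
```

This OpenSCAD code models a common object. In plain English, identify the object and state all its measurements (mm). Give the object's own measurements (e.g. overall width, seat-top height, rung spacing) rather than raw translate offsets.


A rectangular picture frame lying in the x–z plane (depth along y). The opening is 507 mm wide (x) by 849 mm tall (z), surrounded by a border 90 mm wide on all four sides. The frame is 24 mm deep and is made of two full-height vertical stiles with two horizontal rails fitted between them.


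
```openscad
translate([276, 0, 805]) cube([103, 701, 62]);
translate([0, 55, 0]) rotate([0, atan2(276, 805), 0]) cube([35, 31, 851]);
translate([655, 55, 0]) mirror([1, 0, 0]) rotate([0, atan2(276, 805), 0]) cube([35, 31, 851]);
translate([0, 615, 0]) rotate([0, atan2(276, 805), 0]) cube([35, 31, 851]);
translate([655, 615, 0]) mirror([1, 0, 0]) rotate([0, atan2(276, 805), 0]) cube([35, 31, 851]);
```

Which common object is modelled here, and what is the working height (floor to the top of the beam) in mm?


A sawhorse. The overall height is 867 mm.

A beam across two mirrored pairs of raked legs — a sawhorse. The beam's underside is at z = 805 (matching the legs' vertical rise in atan2(276, 805)) and the beam is 62 mm tall, so its top is at 805 + 62 = 867 mm. The raked legs top out at the beam's underside, so that is the highest point.


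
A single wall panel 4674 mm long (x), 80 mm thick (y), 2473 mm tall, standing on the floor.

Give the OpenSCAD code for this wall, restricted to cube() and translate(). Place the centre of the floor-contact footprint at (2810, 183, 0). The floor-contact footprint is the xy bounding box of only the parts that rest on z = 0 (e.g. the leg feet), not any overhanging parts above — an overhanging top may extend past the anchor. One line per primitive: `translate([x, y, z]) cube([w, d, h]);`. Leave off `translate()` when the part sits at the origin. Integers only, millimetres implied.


translate([473, 143, 0]) cube([4674, 80, 2473]);


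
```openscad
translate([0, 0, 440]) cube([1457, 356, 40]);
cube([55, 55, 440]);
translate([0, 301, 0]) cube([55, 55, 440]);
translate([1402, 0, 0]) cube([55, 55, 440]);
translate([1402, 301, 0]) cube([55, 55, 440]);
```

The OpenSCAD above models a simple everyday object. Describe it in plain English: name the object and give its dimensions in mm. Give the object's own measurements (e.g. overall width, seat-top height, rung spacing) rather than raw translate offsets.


A long wooden bench with a 1457 mm (x) × 356 mm (y) seat, 40 mm thick, its top surface 480 mm above the floor. Four 55 mm square legs at the seat corners, flush with the edges, run from z = 0 to the seat underside.


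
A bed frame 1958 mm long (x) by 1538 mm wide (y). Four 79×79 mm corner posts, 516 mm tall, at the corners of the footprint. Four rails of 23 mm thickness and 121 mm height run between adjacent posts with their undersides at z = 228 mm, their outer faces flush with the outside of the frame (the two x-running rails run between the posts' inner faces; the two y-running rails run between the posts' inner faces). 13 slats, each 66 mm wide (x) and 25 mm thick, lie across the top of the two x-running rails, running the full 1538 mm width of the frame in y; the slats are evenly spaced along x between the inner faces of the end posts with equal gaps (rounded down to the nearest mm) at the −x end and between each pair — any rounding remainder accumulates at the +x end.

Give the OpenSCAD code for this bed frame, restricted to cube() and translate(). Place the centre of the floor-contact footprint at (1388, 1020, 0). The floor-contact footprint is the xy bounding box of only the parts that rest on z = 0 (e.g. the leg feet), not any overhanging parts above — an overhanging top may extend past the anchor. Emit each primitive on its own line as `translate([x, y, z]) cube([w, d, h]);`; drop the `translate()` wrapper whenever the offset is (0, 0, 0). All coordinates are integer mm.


translate([409, 251, 0]) cube([79, 79, 516]);
translate([409, 1710, 0]) cube([79, 79, 516]);
translate([2288, 251, 0]) cube([79, 79, 516]);
translate([2288, 1710, 0]) cube([79, 79, 516]);
translate([488, 251, 228]) cube([1800, 23, 121]);
translate([488, 1766, 228]) cube([1800, 23, 121]);
translate([409, 330, 228]) cube([23, 1380, 121]);
translate([2344, 330, 228]) cube([23, 1380, 121]);
translate([555, 251, 349]) cube([66, 1538, 25]);
translate([688, 251, 349]) cube([66, 1538, 25]);
translate([821, 251, 349]) cube([66, 1538, 25]);
translate([954, 251, 349]) cube([66, 1538, 25]);
translate([1087, 251, 349]) cube([66, 1538, 25]);
translate([1220, 251, 349]) cube([66, 1538, 25]);
translate([1353, 251, 349]) cube([66, 1538, 25]);
translate([1486, 251, 349]) cube([66, 1538, 25]);
translate([1619, 251, 349]) cube([66, 1538, 25]);
translate([1752, 251, 349]) cube([66, 1538, 25]);
translate([1885, 251, 349]) cube([66, 1538, 25]);
translate([2018, 251, 349]) cube([66, 1538, 25]);
translate([2151, 251, 349]) cube([66, 1538, 25]);


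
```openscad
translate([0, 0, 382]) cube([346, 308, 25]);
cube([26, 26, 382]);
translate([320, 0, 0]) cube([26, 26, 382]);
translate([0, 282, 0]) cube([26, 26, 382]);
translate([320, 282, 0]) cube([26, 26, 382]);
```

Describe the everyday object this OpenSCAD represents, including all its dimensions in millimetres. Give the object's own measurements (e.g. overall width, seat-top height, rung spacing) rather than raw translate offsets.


A simple wooden stool: a rectangular seat 346 mm (x) by 308 mm (y), 25 mm thick, top face at z = 407 mm, on four square legs, each 26×26 mm in cross-section. The legs rest on z = 0, each flush with a corner of the seat.


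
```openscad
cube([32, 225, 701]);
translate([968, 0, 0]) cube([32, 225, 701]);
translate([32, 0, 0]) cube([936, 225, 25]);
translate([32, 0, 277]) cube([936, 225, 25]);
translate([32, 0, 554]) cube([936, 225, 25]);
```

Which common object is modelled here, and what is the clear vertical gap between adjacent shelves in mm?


A bookshelf. The clear shelf gap is 252 mm.

Two tall side panels with 3 horizontal boards between them — a bookshelf. The first two shelf undersides are at z = 0 and z = 277; with shelf thickness 25, the clear gap is 277 − 0 − 25 = 252 mm.


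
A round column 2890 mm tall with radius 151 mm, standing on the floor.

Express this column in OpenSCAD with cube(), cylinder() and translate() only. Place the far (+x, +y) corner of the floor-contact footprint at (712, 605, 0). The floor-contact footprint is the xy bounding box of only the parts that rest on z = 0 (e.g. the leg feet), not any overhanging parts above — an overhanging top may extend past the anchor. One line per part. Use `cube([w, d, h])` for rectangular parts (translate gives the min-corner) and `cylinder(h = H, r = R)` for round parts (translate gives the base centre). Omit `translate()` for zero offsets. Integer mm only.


translate([561, 454, 0]) cylinder(h = 2890, r = 151);


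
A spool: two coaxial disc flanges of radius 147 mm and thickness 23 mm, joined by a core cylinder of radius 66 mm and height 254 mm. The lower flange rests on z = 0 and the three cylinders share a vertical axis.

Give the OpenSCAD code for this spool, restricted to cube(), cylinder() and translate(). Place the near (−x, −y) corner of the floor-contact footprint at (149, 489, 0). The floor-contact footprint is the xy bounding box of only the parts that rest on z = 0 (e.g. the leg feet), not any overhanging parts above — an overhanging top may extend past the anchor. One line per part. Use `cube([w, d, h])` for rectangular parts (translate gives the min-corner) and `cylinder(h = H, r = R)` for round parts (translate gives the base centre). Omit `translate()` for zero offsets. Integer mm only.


translate([296, 636, 0]) cylinder(h = 23, r = 147);
translate([296, 636, 23]) cylinder(h = 254, r = 66);
translate([296, 636, 277]) cylinder(h = 23, r = 147);


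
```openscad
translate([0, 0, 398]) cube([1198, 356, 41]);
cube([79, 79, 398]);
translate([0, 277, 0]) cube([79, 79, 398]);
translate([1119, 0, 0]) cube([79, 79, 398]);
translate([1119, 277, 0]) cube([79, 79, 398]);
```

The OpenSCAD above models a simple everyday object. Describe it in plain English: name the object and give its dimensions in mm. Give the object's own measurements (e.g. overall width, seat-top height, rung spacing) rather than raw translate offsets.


A long wooden bench with a 1198 mm (x) × 356 mm (y) seat, 41 mm thick, its top surface 439 mm above the floor. Four 79 mm square legs at the seat corners, flush with the edges, run from z = 0 to the seat underside.


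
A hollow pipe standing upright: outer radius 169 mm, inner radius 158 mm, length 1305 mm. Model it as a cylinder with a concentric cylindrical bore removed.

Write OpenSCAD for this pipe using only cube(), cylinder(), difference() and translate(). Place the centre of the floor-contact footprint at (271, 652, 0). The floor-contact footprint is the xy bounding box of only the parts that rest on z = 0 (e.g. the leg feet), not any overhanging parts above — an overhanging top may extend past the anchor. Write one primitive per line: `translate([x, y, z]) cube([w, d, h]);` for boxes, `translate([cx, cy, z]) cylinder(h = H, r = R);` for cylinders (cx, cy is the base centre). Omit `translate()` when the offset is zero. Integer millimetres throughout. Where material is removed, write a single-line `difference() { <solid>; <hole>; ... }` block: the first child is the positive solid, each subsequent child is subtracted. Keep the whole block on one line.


difference() { translate([271, 652, 0]) cylinder(h = 1305, r = 169); translate([271, 652, 0]) cylinder(h = 1305, r = 158); }


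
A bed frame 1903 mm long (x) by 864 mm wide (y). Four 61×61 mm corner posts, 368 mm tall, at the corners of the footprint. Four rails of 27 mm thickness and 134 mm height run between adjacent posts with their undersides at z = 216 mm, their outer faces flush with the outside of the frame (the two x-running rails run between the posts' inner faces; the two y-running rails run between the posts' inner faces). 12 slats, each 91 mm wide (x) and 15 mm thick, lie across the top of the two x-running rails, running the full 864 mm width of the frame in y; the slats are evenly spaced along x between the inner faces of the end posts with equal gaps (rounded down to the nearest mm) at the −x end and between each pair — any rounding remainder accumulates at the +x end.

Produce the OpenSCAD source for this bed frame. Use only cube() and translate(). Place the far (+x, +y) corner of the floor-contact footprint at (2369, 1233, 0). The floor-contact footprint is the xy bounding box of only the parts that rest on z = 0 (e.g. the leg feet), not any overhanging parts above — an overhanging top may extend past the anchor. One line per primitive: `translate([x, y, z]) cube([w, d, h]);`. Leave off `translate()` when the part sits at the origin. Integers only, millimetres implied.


translate([466, 369, 0]) cube([61, 61, 368]);
translate([466, 1172, 0]) cube([61, 61, 368]);
translate([2308, 369, 0]) cube([61, 61, 368]);
translate([2308, 1172, 0]) cube([61, 61, 368]);
translate([527, 369, 216]) cube([1781, 27, 134]);
translate([527, 1206, 216]) cube([1781, 27, 134]);
translate([466, 430, 216]) cube([27, 742, 134]);
translate([2342, 430, 216]) cube([27, 742, 134]);
translate([580, 369, 350]) cube([91, 864, 15]);
translate([724, 369, 350]) cube([91, 864, 15]);
translate([868, 369, 350]) cube([91, 864, 15]);
translate([1012, 369, 350]) cube([91, 864, 15]);
translate([1156, 369, 350]) cube([91, 864, 15]);
translate([1300, 369, 350]) cube([91, 864, 15]);
translate([1444, 369, 350]) cube([91, 864, 15]);
translate([1588, 369, 350]) cube([91, 864, 15]);
translate([1732, 369, 350]) cube([91, 864, 15]);
translate([1876, 369, 350]) cube([91, 864, 15]);
translate([2020, 369, 350]) cube([91, 864, 15]);
translate([2164, 369, 350]) cube([91, 864, 15]);


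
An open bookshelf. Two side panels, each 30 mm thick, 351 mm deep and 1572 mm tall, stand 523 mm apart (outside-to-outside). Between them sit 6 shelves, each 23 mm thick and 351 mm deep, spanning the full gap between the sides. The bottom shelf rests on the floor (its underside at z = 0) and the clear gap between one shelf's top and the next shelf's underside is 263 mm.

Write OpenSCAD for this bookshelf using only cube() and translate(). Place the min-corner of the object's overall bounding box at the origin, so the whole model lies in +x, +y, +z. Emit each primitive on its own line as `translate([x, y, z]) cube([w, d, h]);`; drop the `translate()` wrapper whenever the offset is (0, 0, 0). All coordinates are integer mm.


cube([30, 351, 1572]);
translate([493, 0, 0]) cube([30, 351, 1572]);
translate([30, 0, 0]) cube([463, 351, 23]);
translate([30, 0, 286]) cube([463, 351, 23]);
translate([30, 0, 572]) cube([463, 351, 23]);
translate([30, 0, 858]) cube([463, 351, 23]);
translate([30, 0, 1144]) cube([463, 351, 23]);
translate([30, 0, 1430]) cube([463, 351, 23]);


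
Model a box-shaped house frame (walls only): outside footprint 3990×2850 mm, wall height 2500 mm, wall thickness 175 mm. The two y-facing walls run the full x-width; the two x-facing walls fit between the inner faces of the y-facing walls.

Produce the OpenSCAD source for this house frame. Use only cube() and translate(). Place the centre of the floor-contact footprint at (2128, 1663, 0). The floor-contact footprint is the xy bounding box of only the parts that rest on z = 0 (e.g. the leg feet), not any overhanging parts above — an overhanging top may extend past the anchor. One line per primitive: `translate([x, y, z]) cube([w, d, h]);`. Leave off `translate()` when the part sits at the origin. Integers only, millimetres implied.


translate([133, 238, 0]) cube([3990, 175, 2500]);
translate([133, 2913, 0]) cube([3990, 175, 2500]);
translate([133, 413, 0]) cube([175, 2500, 2500]);
translate([3948, 413, 0]) cube([175, 2500, 2500]);


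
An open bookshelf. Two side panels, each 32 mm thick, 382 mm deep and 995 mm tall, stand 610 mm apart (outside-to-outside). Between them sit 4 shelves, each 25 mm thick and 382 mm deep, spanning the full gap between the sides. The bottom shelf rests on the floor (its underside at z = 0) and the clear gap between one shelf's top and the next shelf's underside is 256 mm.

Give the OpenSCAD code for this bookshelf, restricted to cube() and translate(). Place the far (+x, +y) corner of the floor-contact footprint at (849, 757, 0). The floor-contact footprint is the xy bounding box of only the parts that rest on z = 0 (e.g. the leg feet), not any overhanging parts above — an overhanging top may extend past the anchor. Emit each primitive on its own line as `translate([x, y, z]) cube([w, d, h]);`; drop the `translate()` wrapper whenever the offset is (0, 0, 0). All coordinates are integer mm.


translate([239, 375, 0]) cube([32, 382, 995]);
translate([817, 375, 0]) cube([32, 382, 995]);
translate([271, 375, 0]) cube([546, 382, 25]);
translate([271, 375, 281]) cube([546, 382, 25]);
translate([271, 375, 562]) cube([546, 382, 25]);
translate([271, 375, 843]) cube([546, 382, 25]);


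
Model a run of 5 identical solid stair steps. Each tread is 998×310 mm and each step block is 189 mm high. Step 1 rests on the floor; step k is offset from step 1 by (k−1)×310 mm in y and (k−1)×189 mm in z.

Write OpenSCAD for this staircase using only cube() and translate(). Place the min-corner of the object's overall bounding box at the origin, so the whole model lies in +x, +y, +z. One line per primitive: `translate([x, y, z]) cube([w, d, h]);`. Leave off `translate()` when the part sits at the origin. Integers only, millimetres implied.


cube([998, 310, 189]);
translate([0, 310, 189]) cube([998, 310, 189]);
translate([0, 620, 378]) cube([998, 310, 189]);
translate([0, 930, 567]) cube([998, 310, 189]);
translate([0, 1240, 756]) cube([998, 310, 189]);


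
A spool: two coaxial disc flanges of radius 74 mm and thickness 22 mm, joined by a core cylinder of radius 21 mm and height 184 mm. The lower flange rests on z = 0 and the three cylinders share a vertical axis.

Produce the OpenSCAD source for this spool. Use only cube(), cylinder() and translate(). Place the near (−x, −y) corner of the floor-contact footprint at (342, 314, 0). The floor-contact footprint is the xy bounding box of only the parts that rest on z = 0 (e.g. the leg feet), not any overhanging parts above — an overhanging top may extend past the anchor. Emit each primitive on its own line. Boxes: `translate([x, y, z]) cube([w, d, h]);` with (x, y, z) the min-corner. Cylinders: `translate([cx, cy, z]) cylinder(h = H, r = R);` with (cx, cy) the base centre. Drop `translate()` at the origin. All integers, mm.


translate([416, 388, 0]) cylinder(h = 22, r = 74);
translate([416, 388, 22]) cylinder(h = 184, r = 21);
translate([416, 388, 206]) cylinder(h = 22, r = 74);


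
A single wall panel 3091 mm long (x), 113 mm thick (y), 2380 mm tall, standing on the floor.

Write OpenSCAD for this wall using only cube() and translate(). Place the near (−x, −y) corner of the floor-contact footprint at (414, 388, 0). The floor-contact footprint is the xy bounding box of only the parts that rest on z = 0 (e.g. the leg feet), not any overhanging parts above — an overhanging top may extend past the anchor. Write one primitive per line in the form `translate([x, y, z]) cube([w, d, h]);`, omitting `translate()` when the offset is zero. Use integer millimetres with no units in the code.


translate([414, 388, 0]) cube([3091, 113, 2380]);


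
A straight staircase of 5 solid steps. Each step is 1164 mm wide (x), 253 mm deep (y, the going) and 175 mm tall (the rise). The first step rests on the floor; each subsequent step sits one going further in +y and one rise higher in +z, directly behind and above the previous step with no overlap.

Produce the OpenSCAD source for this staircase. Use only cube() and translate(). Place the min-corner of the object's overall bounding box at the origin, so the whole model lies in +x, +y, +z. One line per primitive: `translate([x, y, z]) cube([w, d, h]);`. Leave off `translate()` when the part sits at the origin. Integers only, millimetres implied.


cube([1164, 253, 175]);
translate([0, 253, 175]) cube([1164, 253, 175]);
translate([0, 506, 350]) cube([1164, 253, 175]);
translate([0, 759, 525]) cube([1164, 253, 175]);
translate([0, 1012, 700]) cube([1164, 253, 175]);


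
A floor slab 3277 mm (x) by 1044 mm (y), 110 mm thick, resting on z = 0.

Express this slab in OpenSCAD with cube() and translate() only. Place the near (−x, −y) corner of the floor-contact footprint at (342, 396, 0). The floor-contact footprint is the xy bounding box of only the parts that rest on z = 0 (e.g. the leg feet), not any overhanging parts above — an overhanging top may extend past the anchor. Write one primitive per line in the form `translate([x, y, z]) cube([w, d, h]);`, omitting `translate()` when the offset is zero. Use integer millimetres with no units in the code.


translate([342, 396, 0]) cube([3277, 1044, 110]);


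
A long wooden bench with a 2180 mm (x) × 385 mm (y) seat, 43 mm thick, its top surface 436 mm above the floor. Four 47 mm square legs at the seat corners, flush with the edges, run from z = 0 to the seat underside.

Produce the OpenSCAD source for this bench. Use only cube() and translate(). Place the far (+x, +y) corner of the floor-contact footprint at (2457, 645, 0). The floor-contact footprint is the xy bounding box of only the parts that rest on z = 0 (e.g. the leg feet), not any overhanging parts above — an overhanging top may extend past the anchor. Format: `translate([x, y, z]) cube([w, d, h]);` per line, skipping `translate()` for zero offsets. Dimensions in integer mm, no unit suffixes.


translate([277, 260, 393]) cube([2180, 385, 43]);
translate([277, 260, 0]) cube([47, 47, 393]);
translate([277, 598, 0]) cube([47, 47, 393]);
translate([2410, 260, 0]) cube([47, 47, 393]);
translate([2410, 598, 0]) cube([47, 47, 393]);


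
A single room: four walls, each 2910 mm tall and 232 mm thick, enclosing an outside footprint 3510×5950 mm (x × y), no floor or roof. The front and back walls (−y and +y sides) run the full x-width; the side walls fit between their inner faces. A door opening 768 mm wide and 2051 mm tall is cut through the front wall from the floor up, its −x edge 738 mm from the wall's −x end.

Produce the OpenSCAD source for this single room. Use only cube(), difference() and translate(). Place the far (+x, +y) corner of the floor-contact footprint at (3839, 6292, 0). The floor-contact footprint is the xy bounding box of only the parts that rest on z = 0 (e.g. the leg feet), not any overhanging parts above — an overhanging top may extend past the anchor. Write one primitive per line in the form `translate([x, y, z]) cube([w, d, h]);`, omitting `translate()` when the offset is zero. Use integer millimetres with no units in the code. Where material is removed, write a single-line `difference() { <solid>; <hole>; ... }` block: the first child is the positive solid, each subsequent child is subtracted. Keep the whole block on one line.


difference() { translate([329, 342, 0]) cube([3510, 232, 2910]); translate([1067, 342, 0]) cube([768, 232, 2051]); }
translate([329, 6060, 0]) cube([3510, 232, 2910]);
translate([329, 574, 0]) cube([232, 5486, 2910]);
translate([3607, 574, 0]) cube([232, 5486, 2910]);


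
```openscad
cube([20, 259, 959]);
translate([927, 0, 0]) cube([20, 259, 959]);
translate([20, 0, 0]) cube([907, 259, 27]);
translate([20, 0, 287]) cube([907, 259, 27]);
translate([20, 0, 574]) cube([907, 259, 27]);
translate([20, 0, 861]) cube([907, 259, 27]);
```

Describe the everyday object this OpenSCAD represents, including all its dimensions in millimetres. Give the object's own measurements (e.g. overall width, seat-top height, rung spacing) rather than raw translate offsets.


An open bookshelf. Two side panels, each 20 mm thick, 259 mm deep and 959 mm tall, stand 947 mm apart (outside-to-outside). Between them sit 4 shelves, each 27 mm thick and 259 mm deep, spanning the full gap between the sides. The bottom shelf rests on the floor (its underside at z = 0) and the clear gap between one shelf's top and the next shelf's underside is 260 mm.


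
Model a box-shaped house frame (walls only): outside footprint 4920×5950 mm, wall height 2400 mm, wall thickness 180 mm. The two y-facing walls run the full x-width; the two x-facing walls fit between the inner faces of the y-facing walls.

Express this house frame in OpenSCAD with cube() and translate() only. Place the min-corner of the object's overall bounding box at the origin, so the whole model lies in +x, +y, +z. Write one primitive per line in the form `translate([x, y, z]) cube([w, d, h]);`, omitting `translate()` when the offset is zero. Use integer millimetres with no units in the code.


cube([4920, 180, 2400]);
translate([0, 5770, 0]) cube([4920, 180, 2400]);
translate([0, 180, 0]) cube([180, 5590, 2400]);
translate([4740, 180, 0]) cube([180, 5590, 2400]);


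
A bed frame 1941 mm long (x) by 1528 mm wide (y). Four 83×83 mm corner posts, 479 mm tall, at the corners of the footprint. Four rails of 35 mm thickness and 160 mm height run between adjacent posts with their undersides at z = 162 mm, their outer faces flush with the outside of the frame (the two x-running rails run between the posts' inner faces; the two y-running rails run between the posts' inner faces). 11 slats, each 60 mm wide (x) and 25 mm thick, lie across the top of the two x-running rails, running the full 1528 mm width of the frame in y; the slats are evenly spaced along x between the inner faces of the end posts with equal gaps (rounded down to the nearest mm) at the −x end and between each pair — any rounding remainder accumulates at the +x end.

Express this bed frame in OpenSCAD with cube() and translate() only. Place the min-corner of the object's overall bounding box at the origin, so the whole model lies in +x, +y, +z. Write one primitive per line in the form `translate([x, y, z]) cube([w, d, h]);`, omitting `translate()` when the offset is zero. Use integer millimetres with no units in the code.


// slat z = rail_z + rail_h = 162 + 160 = 322
// slat gap = ⌊(1775 − 11·60) / 12⌋ = 92
cube([83, 83, 479]);
translate([0, 1445, 0]) cube([83, 83, 479]);
translate([1858, 0, 0]) cube([83, 83, 479]);
translate([1858, 1445, 0]) cube([83, 83, 479]);
translate([83, 0, 162]) cube([1775, 35, 160]);
translate([83, 1493, 162]) cube([1775, 35, 160]);
translate([0, 83, 162]) cube([35, 1362, 160]);
translate([1906, 83, 162]) cube([35, 1362, 160]);
translate([175, 0, 322]) cube([60, 1528, 25]);
translate([327, 0, 322]) cube([60, 1528, 25]);
translate([479, 0, 322]) cube([60, 1528, 25]);
translate([631, 0, 322]) cube([60, 1528, 25]);
translate([783, 0, 322]) cube([60, 1528, 25]);
translate([935, 0, 322]) cube([60, 1528, 25]);
translate([1087, 0, 322]) cube([60, 1528, 25]);
translate([1239, 0, 322]) cube([60, 1528, 25]);
translate([1391, 0, 322]) cube([60, 1528, 25]);
translate([1543, 0, 322]) cube([60, 1528, 25]);
translate([1695, 0, 322]) cube([60, 1528, 25]);


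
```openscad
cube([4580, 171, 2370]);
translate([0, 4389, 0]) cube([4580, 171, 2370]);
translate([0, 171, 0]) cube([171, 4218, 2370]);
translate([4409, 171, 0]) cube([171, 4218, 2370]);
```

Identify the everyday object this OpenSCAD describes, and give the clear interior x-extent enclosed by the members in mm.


A house (or room) frame. The interior width is 4238 mm.

Four 2370 mm walls enclosing a rectangle with no floor or roof — a room or house frame. Outside width is 4580 mm and wall thickness is 171 mm, so the interior width is 4580 − 2 × 171 = 4238 mm.


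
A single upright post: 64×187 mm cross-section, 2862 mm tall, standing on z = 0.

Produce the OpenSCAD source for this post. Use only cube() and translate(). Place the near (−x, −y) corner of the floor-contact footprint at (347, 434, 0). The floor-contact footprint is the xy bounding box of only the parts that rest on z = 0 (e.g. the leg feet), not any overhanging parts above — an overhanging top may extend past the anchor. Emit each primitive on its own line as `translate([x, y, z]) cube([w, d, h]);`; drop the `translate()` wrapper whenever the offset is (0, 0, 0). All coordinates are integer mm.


translate([347, 434, 0]) cube([64, 187, 2862]);


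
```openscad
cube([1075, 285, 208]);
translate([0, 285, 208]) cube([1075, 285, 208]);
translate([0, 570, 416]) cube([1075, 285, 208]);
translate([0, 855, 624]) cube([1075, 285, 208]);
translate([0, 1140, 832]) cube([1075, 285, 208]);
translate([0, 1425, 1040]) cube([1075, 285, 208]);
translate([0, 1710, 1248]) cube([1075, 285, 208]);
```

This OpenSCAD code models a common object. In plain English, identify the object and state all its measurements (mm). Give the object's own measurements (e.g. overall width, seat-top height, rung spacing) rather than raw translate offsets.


A straight staircase of 7 solid steps. Each step is 1075 mm wide (x), 285 mm deep (y, the going) and 208 mm tall (the rise). The first step rests on the floor; each subsequent step sits one going further in +y and one rise higher in +z, directly behind and above the previous step with no overlap.


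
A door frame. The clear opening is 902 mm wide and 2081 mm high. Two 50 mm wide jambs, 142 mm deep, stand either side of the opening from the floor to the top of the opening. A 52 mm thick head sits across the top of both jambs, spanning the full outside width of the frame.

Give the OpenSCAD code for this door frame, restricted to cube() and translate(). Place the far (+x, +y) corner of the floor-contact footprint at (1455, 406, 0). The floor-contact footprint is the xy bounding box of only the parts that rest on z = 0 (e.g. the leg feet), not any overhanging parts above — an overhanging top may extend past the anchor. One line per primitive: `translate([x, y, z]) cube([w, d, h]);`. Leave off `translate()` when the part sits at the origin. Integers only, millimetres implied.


translate([453, 264, 0]) cube([50, 142, 2081]);
translate([1405, 264, 0]) cube([50, 142, 2081]);
translate([453, 264, 2081]) cube([1002, 142, 52]);


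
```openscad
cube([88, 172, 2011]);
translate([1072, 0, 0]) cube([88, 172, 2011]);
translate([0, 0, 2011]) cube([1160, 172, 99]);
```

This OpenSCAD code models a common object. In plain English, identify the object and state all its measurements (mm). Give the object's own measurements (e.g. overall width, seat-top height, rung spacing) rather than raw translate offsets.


A door frame. The clear opening is 984 mm wide and 2011 mm high. Two 88 mm wide jambs, 172 mm deep, stand either side of the opening from the floor to the top of the opening. A 99 mm thick head sits across the top of both jambs, spanning the full outside width of the frame.


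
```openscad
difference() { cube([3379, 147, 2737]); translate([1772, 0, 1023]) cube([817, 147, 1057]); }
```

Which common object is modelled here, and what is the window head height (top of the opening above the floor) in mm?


A wall with a window opening. The window head height is 2080 mm.

A wall with a rectangular opening subtracted — a window. Sill at z = 1023, opening 1057 mm tall, so the head is at 1023 + 1057 = 2080 mm.


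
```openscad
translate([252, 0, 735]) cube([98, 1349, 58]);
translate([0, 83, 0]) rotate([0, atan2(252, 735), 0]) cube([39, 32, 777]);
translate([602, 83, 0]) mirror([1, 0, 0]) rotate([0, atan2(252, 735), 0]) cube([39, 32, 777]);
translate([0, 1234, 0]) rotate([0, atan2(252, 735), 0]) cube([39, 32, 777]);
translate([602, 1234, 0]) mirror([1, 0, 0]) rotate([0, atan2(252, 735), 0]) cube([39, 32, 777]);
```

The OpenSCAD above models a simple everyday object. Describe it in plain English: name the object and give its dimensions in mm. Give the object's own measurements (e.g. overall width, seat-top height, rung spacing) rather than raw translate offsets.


A sawhorse. A 98×1349×58 mm beam (x, y, z) sits on two A-frame leg pairs. Each pair is two raked legs of 39×32 mm section (32 mm along y) splaying symmetrically in x. Each leg rises 735 mm vertically over 252 mm of horizontal reach and is 777 mm long along its own axis. Every leg's outer bottom edge rests on the floor and its outer top edge meets a bottom edge of the beam — the left legs (tilting toward +x) meet the beam's −x bottom edge, the right legs (their mirror images, tilting toward −x) meet its +x bottom edge — so the leg tops tuck under the beam, the beam's underside is 735 mm above the floor, and the feet are 602 mm apart outside-to-outside with the beam centred between them. The two leg pairs are set in 83 mm from either end of the beam.


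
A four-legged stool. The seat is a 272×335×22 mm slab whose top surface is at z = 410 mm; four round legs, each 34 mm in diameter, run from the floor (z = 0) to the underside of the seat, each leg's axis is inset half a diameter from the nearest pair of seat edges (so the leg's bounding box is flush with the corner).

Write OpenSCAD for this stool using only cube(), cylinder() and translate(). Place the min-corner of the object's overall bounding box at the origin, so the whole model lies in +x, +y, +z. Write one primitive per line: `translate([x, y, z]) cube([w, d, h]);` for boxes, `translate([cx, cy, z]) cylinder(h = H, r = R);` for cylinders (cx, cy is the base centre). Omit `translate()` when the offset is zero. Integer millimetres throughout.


translate([0, 0, 388]) cube([272, 335, 22]);
translate([17, 17, 0]) cylinder(h = 388, r = 17);
translate([255, 17, 0]) cylinder(h = 388, r = 17);
translate([17, 318, 0]) cylinder(h = 388, r = 17);
translate([255, 318, 0]) cylinder(h = 388, r = 17);


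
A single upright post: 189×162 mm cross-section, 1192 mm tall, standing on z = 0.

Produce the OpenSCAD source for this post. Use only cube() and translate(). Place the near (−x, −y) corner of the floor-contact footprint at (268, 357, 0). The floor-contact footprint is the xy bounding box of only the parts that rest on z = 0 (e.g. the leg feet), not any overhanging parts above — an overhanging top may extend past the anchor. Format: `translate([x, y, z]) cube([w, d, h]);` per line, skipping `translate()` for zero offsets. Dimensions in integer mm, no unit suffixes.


translate([268, 357, 0]) cube([189, 162, 1192]);


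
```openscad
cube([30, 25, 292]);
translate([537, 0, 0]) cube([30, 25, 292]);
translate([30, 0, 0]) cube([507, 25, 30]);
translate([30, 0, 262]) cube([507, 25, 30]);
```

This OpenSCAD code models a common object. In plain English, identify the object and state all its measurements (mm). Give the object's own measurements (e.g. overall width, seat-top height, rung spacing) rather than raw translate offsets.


A rectangular picture frame lying in the x–z plane (depth along y). The opening is 507 mm wide (x) by 232 mm tall (z), surrounded by a border 30 mm wide on all four sides. The frame is 25 mm deep and is made of two full-height vertical stiles with two horizontal rails fitted between them.


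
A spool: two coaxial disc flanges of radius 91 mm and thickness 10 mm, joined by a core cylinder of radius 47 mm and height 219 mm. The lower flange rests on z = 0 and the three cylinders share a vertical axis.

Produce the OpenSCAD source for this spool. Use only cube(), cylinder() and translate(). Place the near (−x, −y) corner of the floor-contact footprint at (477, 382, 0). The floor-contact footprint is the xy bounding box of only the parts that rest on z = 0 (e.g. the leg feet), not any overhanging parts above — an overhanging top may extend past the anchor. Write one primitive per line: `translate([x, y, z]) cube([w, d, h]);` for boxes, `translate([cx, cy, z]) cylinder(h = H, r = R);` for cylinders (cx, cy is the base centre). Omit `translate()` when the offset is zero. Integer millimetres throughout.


translate([568, 473, 0]) cylinder(h = 10, r = 91);
translate([568, 473, 10]) cylinder(h = 219, r = 47);
translate([568, 473, 229]) cylinder(h = 10, r = 91);


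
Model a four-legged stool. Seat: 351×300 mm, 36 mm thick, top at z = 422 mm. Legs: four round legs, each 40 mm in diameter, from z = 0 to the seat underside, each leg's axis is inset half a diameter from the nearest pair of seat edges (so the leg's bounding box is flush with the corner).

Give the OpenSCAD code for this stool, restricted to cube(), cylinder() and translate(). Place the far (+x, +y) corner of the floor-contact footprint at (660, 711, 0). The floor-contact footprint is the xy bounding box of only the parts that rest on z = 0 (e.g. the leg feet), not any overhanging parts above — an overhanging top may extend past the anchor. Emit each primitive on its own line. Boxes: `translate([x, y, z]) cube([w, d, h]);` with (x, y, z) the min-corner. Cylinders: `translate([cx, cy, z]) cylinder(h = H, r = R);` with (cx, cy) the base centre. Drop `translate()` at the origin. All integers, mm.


translate([309, 411, 386]) cube([351, 300, 36]);
translate([329, 431, 0]) cylinder(h = 386, r = 20);
translate([640, 431, 0]) cylinder(h = 386, r = 20);
translate([329, 691, 0]) cylinder(h = 386, r = 20);
translate([640, 691, 0]) cylinder(h = 386, r = 20);
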